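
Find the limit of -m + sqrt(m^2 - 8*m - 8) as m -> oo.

-4

This has the form ∞ − ∞. Multiply and divide by the conjugate √(m^2 - 8*m - 8) + m.
That gives (-8m - 8) / (√(m^2 - 8*m - 8) + m).
Divide numerator and denominator by m: the limit is -8/(2·1) = -4.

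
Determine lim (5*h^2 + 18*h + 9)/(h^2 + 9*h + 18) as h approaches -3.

Since h = -3 makes numerator and denominator zero, (h + 3) divides both.
Cancelling it gives (5*h + 3)/(h + 6); now plug in h = -3 to get -4.

-4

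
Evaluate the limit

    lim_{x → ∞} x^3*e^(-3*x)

0

Write as x^3/e^{3x}, an ∞/∞ form.
Exponential growth dominates any polynomial, so repeated L'Hôpital (or the standard result) gives 0.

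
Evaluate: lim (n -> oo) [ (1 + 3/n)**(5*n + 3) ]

Let L be the limit and take ln: ln L = lim (5n + 3)·ln(1 + 3/n) = lim (5n + 3)·(3/n + O(1/n²)) = 15.
Hence L = e^(15).

e^(15)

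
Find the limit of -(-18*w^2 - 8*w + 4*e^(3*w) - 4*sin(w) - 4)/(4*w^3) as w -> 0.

-14/3

Substitution gives 0/0 (the numerator vanishes to order 3).
Expand each term to order w^3: the coefficient of w^3 in 4·e^(3w) is 18 and in -4·sin(w) is 2/3.
Lower-order terms cancel with the polynomial part, so the numerator is (56/3)·w^3 + o(w^3), and the limit is (56/3)/(-4) = -14/3.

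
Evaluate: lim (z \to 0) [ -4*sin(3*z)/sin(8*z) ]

-3/2

Substitution gives 0/0.
Divide numerator and denominator by z: sin(3z)/z → 3 and sin(8z)/z → 8, so the limit is -4·3/8 = -3/2.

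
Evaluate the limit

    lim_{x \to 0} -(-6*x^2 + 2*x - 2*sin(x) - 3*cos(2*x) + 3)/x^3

Substitution gives 0/0 (the numerator vanishes to order 3).
Expand each term to order x^3: the coefficient of x^3 in -3·cos(2x) is 0 and in -2·sin(x) is 1/3.
Lower-order terms cancel with the polynomial part, so the numerator is (1/3)·x^3 + o(x^3), and the limit is (1/3)/(-1) = -1/3.

-1/3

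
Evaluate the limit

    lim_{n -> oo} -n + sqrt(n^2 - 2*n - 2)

-1

This has the form ∞ − ∞. Multiply and divide by the conjugate √(n^2 - 2*n - 2) + n.
That gives (-2n - 2) / (√(n^2 - 2*n - 2) + n).
Divide numerator and denominator by n: the limit is -2/(2·1) = -1.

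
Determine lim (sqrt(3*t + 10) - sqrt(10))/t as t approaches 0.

A 0/0 form; rationalise with √(10 + 3t) + √10. This collapses the numerator to 3t, leaving 3/(√(10 + 3t) + √10) → 3/(2√10) = 3*√(10)/20.

3*√(10)/20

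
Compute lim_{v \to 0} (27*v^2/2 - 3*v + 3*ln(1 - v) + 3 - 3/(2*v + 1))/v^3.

23

Substitution gives 0/0; apply L'Hôpital's rule 3 times.
After differentiating numerator and denominator 3 times the quotient is (144/(2*v + 1)^4 + 6/(v - 1)^3)/(6); at v = 0 this is 23.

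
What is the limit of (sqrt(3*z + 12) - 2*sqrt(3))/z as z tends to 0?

Substitution gives 0/0. Multiply numerator and denominator by the conjugate √(12 + 3z) + √12.
The numerator becomes (12 + 3z) − 12 = 3z, so the expression simplifies to 3/(√(12 + 3z) + √12).
Letting z → 0 gives 3/(2√12) = √(3)/4.

√(3)/4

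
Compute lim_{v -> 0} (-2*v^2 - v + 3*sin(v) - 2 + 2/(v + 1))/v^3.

Substitution gives 0/0 (the numerator vanishes to order 3).
Expand each term to order v^3: the coefficient of v^3 in 2·1/(1 + v) is -2 and in 3·sin(v) is -1/2.
Lower-order terms cancel with the polynomial part, so the numerator is (-5/2)·v^3 + o(v^3), and the limit is (-5/2)/(1) = -5/2.

-5/2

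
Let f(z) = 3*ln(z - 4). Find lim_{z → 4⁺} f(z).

-∞

As z → 4⁺, z - 4 → 0⁺ and ln(z - 4) → −∞.
Multiplying by 3 gives -∞.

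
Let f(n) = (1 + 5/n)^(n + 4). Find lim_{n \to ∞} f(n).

e^(5)

Write it as [(1 + 5/n)^n]^(1) · (1 + 5/n)^(4). The bracketed term tends to e^(5) and the second factor to 1, so the limit is e^(5).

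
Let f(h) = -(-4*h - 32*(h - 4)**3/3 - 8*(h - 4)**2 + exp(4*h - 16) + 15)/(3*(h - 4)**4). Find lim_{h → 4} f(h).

-32/9

Direct substitution gives 0/0.
Apply L'Hôpital: lim (-16*h - 32*(h - 4)^2 + 4*e^(4*h - 16) + 60)/(-12*(h - 4)^3), still 0/0.
Apply L'Hôpital: lim (-64*h + 16*e^(4*h - 16) + 240)/(-36*(h - 4)^2), still 0/0.
Apply L'Hôpital: lim (64*e^(4*h - 16) - 64)/(288 - 72*h), still 0/0.
After 4 applications of L'Hôpital's rule the quotient is (256*e^(4*h - 16))/(-72); substituting h = 4 gives -32/9.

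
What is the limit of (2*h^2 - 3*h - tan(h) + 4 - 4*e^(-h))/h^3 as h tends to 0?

Substitution gives 0/0 (the numerator vanishes to order 3).
Expand each term to order h^3: the coefficient of h^3 in -4·e^(-h) is 2/3 and in −tan(h) is -1/3.
Lower-order terms cancel with the polynomial part, so the numerator is (1/3)·h^3 + o(h^3), and the limit is (1/3)/(1) = 1/3.

1/3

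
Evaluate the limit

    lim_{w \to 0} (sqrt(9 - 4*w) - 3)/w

-2/3

A 0/0 form; rationalise with √(9 - 4w) + √9. This collapses the numerator to -4w, leaving -4/(√(9 - 4w) + √9) → -4/(2√9) = -2/3.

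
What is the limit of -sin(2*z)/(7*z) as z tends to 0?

-2/7

Substitution gives 0/0.
Write it as (2/(-7))·sin(2z)/(2z); since sin(u)/u → 1, the limit is -2/7.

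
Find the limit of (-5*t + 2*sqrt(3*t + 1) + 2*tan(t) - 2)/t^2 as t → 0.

-9/4

Substitution gives 0/0; apply L'Hôpital's rule 2 times.
After differentiating numerator and denominator 2 times the quotient is (4*tan(t)/cos(t)^2 - 9/(2*(3*t + 1)^(3/2)))/(2); at t = 0 this is -9/4.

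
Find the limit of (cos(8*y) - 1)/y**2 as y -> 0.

Direct substitution gives 0/0.
Apply L'Hôpital: lim (-8*sin(8*y))/(2*y), still 0/0.
After 2 applications of L'Hôpital's rule the quotient is (-64*cos(8*y))/(2); substituting y = 0 gives -32.

-32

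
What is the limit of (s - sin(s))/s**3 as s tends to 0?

Direct substitution gives 0/0.
Apply L'Hôpital: lim (1 - cos(s))/(3*s^2), still 0/0.
Apply L'Hôpital: lim (sin(s))/(6*s), still 0/0.
After 3 applications of L'Hôpital's rule the quotient is (cos(s))/(6); substituting s = 0 gives 1/6.

1/6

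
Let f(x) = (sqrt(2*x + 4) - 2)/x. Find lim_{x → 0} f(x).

1/2

Substitution gives 0/0. Multiply numerator and denominator by the conjugate √(4 + 2x) + √4.
The numerator becomes (4 + 2x) − 4 = 2x, so the expression simplifies to 2/(√(4 + 2x) + √4).
Letting x → 0 gives 2/(2√4) = 1/2.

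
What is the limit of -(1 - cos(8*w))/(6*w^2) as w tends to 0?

Substitution gives 0/0.
Use (1 − cos u)/u² → 1/2 with u = 8w: the limit is 8²/(2·(-6)) = -16/3.

-16/3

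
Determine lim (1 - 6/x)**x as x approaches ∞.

Write it as [(1 - 6/x)^x]^(1) · (1 - 6/x)^(0). The bracketed term tends to e^(-6) and the second factor to 1, so the limit is e^(-6).

e^(-6)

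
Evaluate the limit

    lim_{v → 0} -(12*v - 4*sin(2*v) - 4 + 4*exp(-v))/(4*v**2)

-1/2

Substitution gives 0/0 (the numerator vanishes to order 2).
Expand each term to order v^2: the coefficient of v^2 in 4·e^(-v) is 2 and in -4·sin(2v) is 0.
Lower-order terms cancel with the polynomial part, so the numerator is (2)·v^2 + o(v^2), and the limit is (2)/(-4) = -1/2.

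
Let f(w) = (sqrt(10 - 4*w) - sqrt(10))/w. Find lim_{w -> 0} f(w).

-√(10)/5

A 0/0 form; rationalise with √(10 - 4w) + √10. This collapses the numerator to -4w, leaving -4/(√(10 - 4w) + √10) → -4/(2√10) = -√(10)/5.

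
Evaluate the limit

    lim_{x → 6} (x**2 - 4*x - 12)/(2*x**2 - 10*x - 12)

At x = 6 both the top and bottom vanish — a removable singularity. Factoring out (x - 6) from each leaves (x + 2)/(2*x + 2), which at x = 6 equals 4/7.

4/7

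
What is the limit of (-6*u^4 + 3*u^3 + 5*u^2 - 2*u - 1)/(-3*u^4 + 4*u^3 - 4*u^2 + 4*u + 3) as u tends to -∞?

2

Numerator and denominator both have degree 4.
Dividing every term by u^4, all lower-order terms vanish and the limit is the ratio of leading coefficients, -6/(-3) = 2.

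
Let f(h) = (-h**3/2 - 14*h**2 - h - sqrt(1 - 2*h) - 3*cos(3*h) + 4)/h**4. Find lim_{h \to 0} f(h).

-19/2

Substitution gives 0/0 (the numerator vanishes to order 4).
Expand each term to order h^4: the coefficient of h^4 in −√(1 - 2h) is 5/8 and in -3·cos(3h) is -81/8.
Lower-order terms cancel with the polynomial part, so the numerator is (-19/2)·h^4 + o(h^4), and the limit is (-19/2)/(1) = -19/2.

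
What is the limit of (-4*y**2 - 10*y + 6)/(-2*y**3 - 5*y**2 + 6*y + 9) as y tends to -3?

At y = -3 both the top and bottom vanish — a removable singularity. Factoring out (y + 3) from each leaves (2 - 4*y)/(-2*y^2 + y + 3), which at y = -3 equals -7/9.

-7/9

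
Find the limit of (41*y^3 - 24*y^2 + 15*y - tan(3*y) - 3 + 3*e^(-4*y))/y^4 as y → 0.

Substitution gives 0/0; apply L'Hôpital's rule 4 times.
After differentiating numerator and denominator 4 times the quotient is (-1944*tan(3*y)^5 - 3240*tan(3*y)^3 - 1296*tan(3*y) + 768*e^(-4*y))/(24); at y = 0 this is 32.

32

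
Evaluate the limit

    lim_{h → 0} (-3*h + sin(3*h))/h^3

-9/2

Direct substitution gives 0/0.
Apply L'Hôpital: lim (3*cos(3*h) - 3)/(3*h^2), still 0/0.
Apply L'Hôpital: lim (-9*sin(3*h))/(6*h), still 0/0.
After 3 applications of L'Hôpital's rule the quotient is (-27*cos(3*h))/(6); substituting h = 0 gives -9/2.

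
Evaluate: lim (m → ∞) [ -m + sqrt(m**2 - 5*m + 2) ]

An ∞ − ∞ form. Rationalising with the conjugate, the difference becomes (-5m + 2) / (√(m^2 - 5*m + 2) + m).
For large m the denominator behaves like 2·m, so the quotient tends to -5/2 = -5/2.

-5/2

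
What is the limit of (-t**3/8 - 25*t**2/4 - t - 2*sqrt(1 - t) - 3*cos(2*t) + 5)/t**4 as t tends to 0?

Substitution gives 0/0; apply L'Hôpital's rule 4 times.
After differentiating numerator and denominator 4 times the quotient is (-48*cos(2*t) + 15/(8*(1 - t)^(7/2)))/(24); at t = 0 this is -123/64.

-123/64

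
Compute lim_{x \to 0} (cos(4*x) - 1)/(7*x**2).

Direct substitution gives 0/0.
Apply L'Hôpital: lim (-4*sin(4*x))/(14*x), still 0/0.
After 2 applications of L'Hôpital's rule the quotient is (-16*cos(4*x))/(14); substituting x = 0 gives -8/7.

-8/7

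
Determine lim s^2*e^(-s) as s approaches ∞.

Write as s^2/e^{1s}, an ∞/∞ form.
Exponential growth dominates any polynomial, so repeated L'Hôpital (or the standard result) gives 0.

0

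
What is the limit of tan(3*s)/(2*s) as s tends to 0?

3/2

Substitution gives 0/0.
Since tan(u)/u → 1 as u → 0, tan(3s)/(3s) → 1 and the limit is 3/2.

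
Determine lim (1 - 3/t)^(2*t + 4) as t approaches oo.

e^(-6)

Let L be the limit and take ln: ln L = lim (2t + 4)·ln(1 - 3/t) = lim (2t + 4)·(-3/t + O(1/t²)) = -6.
Hence L = e^(-6).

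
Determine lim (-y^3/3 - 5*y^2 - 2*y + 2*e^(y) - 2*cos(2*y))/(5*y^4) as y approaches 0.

Substitution gives 0/0 (the numerator vanishes to order 4).
Expand each term to order y^4: the coefficient of y^4 in 2·e^(y) is 1/12 and in -2·cos(2y) is -4/3.
Lower-order terms cancel with the polynomial part, so the numerator is (-5/4)·y^4 + o(y^4), and the limit is (-5/4)/(5) = -1/4.

-1/4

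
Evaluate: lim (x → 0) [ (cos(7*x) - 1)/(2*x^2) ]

Direct substitution gives 0/0.
Apply L'Hôpital: lim (-7*sin(7*x))/(4*x), still 0/0.
After 2 applications of L'Hôpital's rule the quotient is (-49*cos(7*x))/(4); substituting x = 0 gives -49/4.

-49/4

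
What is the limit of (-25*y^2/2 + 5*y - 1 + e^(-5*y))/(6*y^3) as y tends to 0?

-125/36

Direct substitution gives 0/0.
Apply L'Hôpital: lim (-25*y + 5 - 5*e^(-5*y))/(18*y^2), still 0/0.
Apply L'Hôpital: lim (-25 + 25*e^(-5*y))/(36*y), still 0/0.
After 3 applications of L'Hôpital's rule the quotient is (-125*e^(-5*y))/(36); substituting y = 0 gives -125/36.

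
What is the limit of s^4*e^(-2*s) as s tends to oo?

0

Write as s^4/e^{2s}, an ∞/∞ form.
Exponential growth dominates any polynomial, so repeated L'Hôpital (or the standard result) gives 0.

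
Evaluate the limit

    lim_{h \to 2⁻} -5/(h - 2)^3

∞

As h → 2⁻, (h - 2) → 0⁻, so (h - 2)^3 → 0⁻ and -5/(h - 2)^3 → ∞.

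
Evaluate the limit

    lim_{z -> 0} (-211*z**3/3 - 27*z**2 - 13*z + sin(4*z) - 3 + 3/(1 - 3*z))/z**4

Substitution gives 0/0; apply L'Hôpital's rule 4 times.
After differentiating numerator and denominator 4 times the quotient is (256*sin(4*z) - 5832/(3*z - 1)^5)/(24); at z = 0 this is 243.

243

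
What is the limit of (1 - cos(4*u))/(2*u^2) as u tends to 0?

4

Substitution gives 0/0.
Use (1 − cos θ)/θ² → 1/2 with θ = 4u: the limit is 4²/(2·2) = 4.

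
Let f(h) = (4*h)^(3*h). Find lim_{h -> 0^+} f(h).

1

Base → 0⁺ and exponent → 0⁺: a 0^0 form.
Take logs: 3h·ln(4h). This is 0·(−∞); rewriting as ln(4h)/(1/(3h)) and applying L'Hôpital gives 0.
Hence the limit is e^0 = 1.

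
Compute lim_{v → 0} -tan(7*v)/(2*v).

-7/2

Substitution gives 0/0.
Since tan(u)/u → 1 as u → 0, tan(7v)/(7v) → 1 and the limit is 7/(-2) = -7/2.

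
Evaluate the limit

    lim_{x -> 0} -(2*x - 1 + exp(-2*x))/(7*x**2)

-2/7

Direct substitution gives 0/0.
Apply L'Hôpital: lim (2 - 2*e^(-2*x))/(-14*x), still 0/0.
After 2 applications of L'Hôpital's rule the quotient is (4*e^(-2*x))/(-14); substituting x = 0 gives -2/7.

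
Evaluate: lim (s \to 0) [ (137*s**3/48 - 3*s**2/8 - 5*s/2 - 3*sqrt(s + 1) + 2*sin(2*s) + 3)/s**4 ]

15/128

Substitution gives 0/0 (the numerator vanishes to order 4).
Expand each term to order s^4: the coefficient of s^4 in 2·sin(2s) is 0 and in -3·√(1 + s) is 15/128.
Lower-order terms cancel with the polynomial part, so the numerator is (15/128)·s^4 + o(s^4), and the limit is (15/128)/(1) = 15/128.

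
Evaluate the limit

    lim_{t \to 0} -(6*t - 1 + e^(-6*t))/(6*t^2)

-3

Direct substitution gives 0/0.
Apply L'Hôpital: lim (6 - 6*e^(-6*t))/(-12*t), still 0/0.
After 2 applications of L'Hôpital's rule the quotient is (36*e^(-6*t))/(-12); substituting t = 0 gives -3.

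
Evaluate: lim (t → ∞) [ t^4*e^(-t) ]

0

Write as t^4/e^{1t}, an ∞/∞ form.
Exponential growth dominates any polynomial, so repeated L'Hôpital (or the standard result) gives 0.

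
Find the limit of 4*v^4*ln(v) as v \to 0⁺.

This is a 0·(−∞) form. Rewrite as 4·ln(v) / v^(−4) and apply L'Hôpital:
the derivative quotient is 4·(1/v) / (−4·v^(−5)) = (-4/4)·v^4 → 0.

0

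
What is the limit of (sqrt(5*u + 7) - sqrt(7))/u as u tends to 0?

5*√(7)/14

A 0/0 form; rationalise with √(7 + 5u) + √7. This collapses the numerator to 5u, leaving 5/(√(7 + 5u) + √7) → 5/(2√7) = 5*√(7)/14.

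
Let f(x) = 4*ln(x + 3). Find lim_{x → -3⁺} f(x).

As x → -3⁺, x + 3 → 0⁺ and ln(x + 3) → −∞.
Multiplying by 4 gives -∞.

-∞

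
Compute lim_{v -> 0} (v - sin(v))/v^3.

1/6

Direct substitution gives 0/0.
Apply L'Hôpital: lim (1 - cos(v))/(3*v^2), still 0/0.
Apply L'Hôpital: lim (sin(v))/(6*v), still 0/0.
After 3 applications of L'Hôpital's rule the quotient is (cos(v))/(6); substituting v = 0 gives 1/6.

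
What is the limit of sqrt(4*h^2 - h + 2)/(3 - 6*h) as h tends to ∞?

-1/3

For large |h|, √(4*h^2 - h + 2) ≈ √4·|h| and the denominator ≈ -6h.
Since h → +∞, |h| = h, giving √4/(-6) = -1/3.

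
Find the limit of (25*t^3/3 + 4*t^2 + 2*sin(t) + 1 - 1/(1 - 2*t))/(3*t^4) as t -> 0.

-16/3

Substitution gives 0/0; apply L'Hôpital's rule 4 times.
After differentiating numerator and denominator 4 times the quotient is (2*sin(t) + 384/(2*t - 1)^5)/(72); at t = 0 this is -16/3.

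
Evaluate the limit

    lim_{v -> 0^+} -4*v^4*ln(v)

This is a 0·(−∞) form. Rewrite as -4·ln(v) / v^(−4) and apply L'Hôpital:
the derivative quotient is -4·(1/v) / (−4·v^(−5)) = (4/4)·v^4 → 0.

0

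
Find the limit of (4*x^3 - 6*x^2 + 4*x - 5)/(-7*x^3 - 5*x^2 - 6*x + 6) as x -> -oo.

Numerator and denominator both have degree 3.
Dividing every term by x^3, all lower-order terms vanish and the limit is the ratio of leading coefficients, 4/(-7) = -4/7.

-4/7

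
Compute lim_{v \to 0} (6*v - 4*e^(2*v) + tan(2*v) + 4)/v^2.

-8

Substitution gives 0/0; apply L'Hôpital's rule 2 times.
After differentiating numerator and denominator 2 times the quotient is (-16*e^(2*v) + 8*tan(2*v)^3 + 8*tan(2*v))/(2); at v = 0 this is -8.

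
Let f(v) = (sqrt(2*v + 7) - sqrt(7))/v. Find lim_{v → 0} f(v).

√(7)/7

A 0/0 form; rationalise with √(7 + 2v) + √7. This collapses the numerator to 2v, leaving 2/(√(7 + 2v) + √7) → 2/(2√7) = √(7)/7.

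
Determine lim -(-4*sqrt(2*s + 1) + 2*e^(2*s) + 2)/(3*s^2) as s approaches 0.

Substitution gives 0/0 (the numerator vanishes to order 2).
Expand each term to order s^2: the coefficient of s^2 in -4·√(1 + 2s) is 2 and in 2·e^(2s) is 4.
Lower-order terms cancel with the polynomial part, so the numerator is (6)·s^2 + o(s^2), and the limit is (6)/(-3) = -2.

-2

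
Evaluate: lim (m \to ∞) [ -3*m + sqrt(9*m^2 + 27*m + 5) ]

9/2

This has the form ∞ − ∞. Multiply and divide by the conjugate √(9*m^2 + 27*m + 5) + 3m.
That gives (27m + 5) / (√(9*m^2 + 27*m + 5) + 3m).
Divide numerator and denominator by m: the limit is 27/(2·3) = 9/2.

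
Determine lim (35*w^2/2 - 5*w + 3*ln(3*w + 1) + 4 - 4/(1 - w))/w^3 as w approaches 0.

Substitution gives 0/0; apply L'Hôpital's rule 3 times.
After differentiating numerator and denominator 3 times the quotient is (162/(3*w + 1)^3 - 24/(w - 1)^4)/(6); at w = 0 this is 23.

23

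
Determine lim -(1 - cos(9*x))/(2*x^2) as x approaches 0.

-81/4

Substitution gives 0/0.
Use (1 − cos u)/u² → 1/2 with u = 9x: the limit is 9²/(2·(-2)) = -81/4.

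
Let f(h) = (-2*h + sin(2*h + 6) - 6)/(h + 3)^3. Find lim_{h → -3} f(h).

Direct substitution gives 0/0.
Apply L'Hôpital: lim (2*cos(2*h + 6) - 2)/(3*(h + 3)^2), still 0/0.
Apply L'Hôpital: lim (-4*sin(2*h + 6))/(6*h + 18), still 0/0.
After 3 applications of L'Hôpital's rule the quotient is (-8*cos(2*h + 6))/(6); substituting h = -3 gives -4/3.

-4/3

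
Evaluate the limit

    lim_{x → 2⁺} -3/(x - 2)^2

As x → 2⁺, (x - 2) → 0⁺, so (x - 2)^2 → 0⁺ and -3/(x - 2)^2 → -∞.

-∞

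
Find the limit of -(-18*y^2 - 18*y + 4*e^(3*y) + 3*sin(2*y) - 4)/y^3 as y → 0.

-14

Substitution gives 0/0 (the numerator vanishes to order 3).
Expand each term to order y^3: the coefficient of y^3 in 3·sin(2y) is -4 and in 4·e^(3y) is 18.
Lower-order terms cancel with the polynomial part, so the numerator is (14)·y^3 + o(y^3), and the limit is (14)/(-1) = -14.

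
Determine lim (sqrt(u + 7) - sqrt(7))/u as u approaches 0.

√(7)/14

A 0/0 form; rationalise with √(7 + u) + √7. This collapses the numerator to u, leaving 1/(√(7 + u) + √7) → 1/(2√7) = √(7)/14.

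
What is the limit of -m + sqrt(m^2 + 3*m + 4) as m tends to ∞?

3/2

This has the form ∞ − ∞. Multiply and divide by the conjugate √(m^2 + 3*m + 4) + m.
That gives (3m + 4) / (√(m^2 + 3*m + 4) + m).
Divide numerator and denominator by m: the limit is 3/(2·1) = 3/2.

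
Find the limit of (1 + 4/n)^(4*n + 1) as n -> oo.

Let L be the limit and take ln: ln L = lim (4n + 1)·ln(1 + 4/n) = lim (4n + 1)·(4/n + O(1/n²)) = 16.
Hence L = e^(16).

e^(16)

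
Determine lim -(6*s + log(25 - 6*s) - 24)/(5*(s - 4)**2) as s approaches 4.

Direct substitution gives 0/0.
Apply L'Hôpital: lim (6 - 6/(25 - 6*s))/(40 - 10*s), still 0/0.
After 2 applications of L'Hôpital's rule the quotient is (-36/(25 - 6*s)^2)/(-10); substituting s = 4 gives 18/5.

18/5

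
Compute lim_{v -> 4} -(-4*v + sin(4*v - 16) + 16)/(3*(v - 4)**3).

32/9

Direct substitution gives 0/0.
Apply L'Hôpital: lim (4*cos(4*v - 16) - 4)/(-9*(v - 4)^2), still 0/0.
Apply L'Hôpital: lim (-16*sin(4*v - 16))/(72 - 18*v), still 0/0.
After 3 applications of L'Hôpital's rule the quotient is (-64*cos(4*v - 16))/(-18); substituting v = 4 gives 32/9.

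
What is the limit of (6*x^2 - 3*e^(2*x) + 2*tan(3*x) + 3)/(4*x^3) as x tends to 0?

7/2

Substitution gives 0/0 (the numerator vanishes to order 3).
Expand each term to order x^3: the coefficient of x^3 in -3·e^(2x) is -4 and in 2·tan(3x) is 18.
Lower-order terms cancel with the polynomial part, so the numerator is (14)·x^3 + o(x^3), and the limit is (14)/(4) = 7/2.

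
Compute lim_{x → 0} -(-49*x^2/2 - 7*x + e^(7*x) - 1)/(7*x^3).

-49/6

Direct substitution gives 0/0.
Apply L'Hôpital: lim (-49*x + 7*e^(7*x) - 7)/(-21*x^2), still 0/0.
Apply L'Hôpital: lim (49*e^(7*x) - 49)/(-42*x), still 0/0.
After 3 applications of L'Hôpital's rule the quotient is (343*e^(7*x))/(-42); substituting x = 0 gives -49/6.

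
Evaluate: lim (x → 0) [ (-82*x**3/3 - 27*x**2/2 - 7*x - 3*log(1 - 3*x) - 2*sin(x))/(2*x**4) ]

Substitution gives 0/0 (the numerator vanishes to order 4).
Expand each term to order x^4: the coefficient of x^4 in -3·ln(1 - 3x) is 243/4 and in -2·sin(x) is 0.
Lower-order terms cancel with the polynomial part, so the numerator is (243/4)·x^4 + o(x^4), and the limit is (243/4)/(2) = 243/8.

243/8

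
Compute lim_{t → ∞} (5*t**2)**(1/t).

Base → ∞ and exponent → 0: an ∞^0 form.
Take logs: (1/t)·ln(5·t^2) = (ln 5 + 2·ln t)/t → 0.
So the limit is e^0 = 1.

1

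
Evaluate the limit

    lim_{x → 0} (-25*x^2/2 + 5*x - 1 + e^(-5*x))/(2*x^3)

Direct substitution gives 0/0.
Apply L'Hôpital: lim (-25*x + 5 - 5*e^(-5*x))/(6*x^2), still 0/0.
Apply L'Hôpital: lim (-25 + 25*e^(-5*x))/(12*x), still 0/0.
After 3 applications of L'Hôpital's rule the quotient is (-125*e^(-5*x))/(12); substituting x = 0 gives -125/12.

-125/12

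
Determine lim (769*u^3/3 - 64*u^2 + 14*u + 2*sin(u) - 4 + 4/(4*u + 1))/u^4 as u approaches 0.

Substitution gives 0/0 (the numerator vanishes to order 4).
Expand each term to order u^4: the coefficient of u^4 in 4·1/(1 + 4u) is 1024 and in 2·sin(u) is 0.
Lower-order terms cancel with the polynomial part, so the numerator is (1024)·u^4 + o(u^4), and the limit is (1024)/(1) = 1024.

1024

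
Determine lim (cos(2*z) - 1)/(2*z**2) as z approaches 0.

-1

Direct substitution gives 0/0.
Apply L'Hôpital: lim (-2*sin(2*z))/(4*z), still 0/0.
After 2 applications of L'Hôpital's rule the quotient is (-4*cos(2*z))/(4); substituting z = 0 gives -1.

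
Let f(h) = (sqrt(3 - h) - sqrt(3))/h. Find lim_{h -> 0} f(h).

-√(3)/6

A 0/0 form; rationalise with √(3 - h) + √3. This collapses the numerator to -h, leaving -1/(√(3 - h) + √3) → -1/(2√3) = -√(3)/6.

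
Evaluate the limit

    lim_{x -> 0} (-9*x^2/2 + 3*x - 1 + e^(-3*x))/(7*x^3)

Direct substitution gives 0/0.
Apply L'Hôpital: lim (-9*x + 3 - 3*e^(-3*x))/(21*x^2), still 0/0.
Apply L'Hôpital: lim (-9 + 9*e^(-3*x))/(42*x), still 0/0.
After 3 applications of L'Hôpital's rule the quotient is (-27*e^(-3*x))/(42); substituting x = 0 gives -9/14.

-9/14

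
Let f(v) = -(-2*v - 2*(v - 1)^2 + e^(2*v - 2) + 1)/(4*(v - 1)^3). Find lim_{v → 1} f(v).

-1/3

Direct substitution gives 0/0.
Apply L'Hôpital: lim (-4*v + 2*e^(2*v - 2) + 2)/(-12*(v - 1)^2), still 0/0.
Apply L'Hôpital: lim (4*e^(2*v - 2) - 4)/(24 - 24*v), still 0/0.
After 3 applications of L'Hôpital's rule the quotient is (8*e^(2*v - 2))/(-24); substituting v = 1 gives -1/3.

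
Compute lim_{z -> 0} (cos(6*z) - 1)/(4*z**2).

Direct substitution gives 0/0.
Apply L'Hôpital: lim (-6*sin(6*z))/(8*z), still 0/0.
After 2 applications of L'Hôpital's rule the quotient is (-36*cos(6*z))/(8); substituting z = 0 gives -9/2.

-9/2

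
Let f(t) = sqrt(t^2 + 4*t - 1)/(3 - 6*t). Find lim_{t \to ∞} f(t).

For large |t|, √(t^2 + 4*t - 1) ≈ √1·|t| and the denominator ≈ -6t.
Since t → +∞, |t| = t, giving √1/(-6) = -1/6.

-1/6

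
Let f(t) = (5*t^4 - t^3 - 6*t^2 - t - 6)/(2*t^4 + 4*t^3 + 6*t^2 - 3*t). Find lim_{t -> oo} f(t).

5/2

Numerator and denominator both have degree 4.
Dividing every term by t^4, all lower-order terms vanish and the limit is the ratio of leading coefficients, 5/(2) = 5/2.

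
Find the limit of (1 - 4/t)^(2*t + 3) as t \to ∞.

e^(-8)

The base → 1 and the exponent → ∞: a 1^∞ form.
Take logarithms: (2t + 3)·ln(1 - 4/t). Since ln(1+u) ~ u for small u, this behaves like (2t)·(-4/t) → -8.
So the limit is e^(-8).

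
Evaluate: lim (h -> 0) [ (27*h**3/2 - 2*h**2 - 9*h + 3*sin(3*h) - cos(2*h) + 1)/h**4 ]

Substitution gives 0/0 (the numerator vanishes to order 4).
Expand each term to order h^4: the coefficient of h^4 in −cos(2h) is -2/3 and in 3·sin(3h) is 0.
Lower-order terms cancel with the polynomial part, so the numerator is (-2/3)·h^4 + o(h^4), and the limit is (-2/3)/(1) = -2/3.

-2/3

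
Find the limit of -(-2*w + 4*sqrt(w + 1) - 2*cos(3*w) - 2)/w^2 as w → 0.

-17/2

Substitution gives 0/0 (the numerator vanishes to order 2).
Expand each term to order w^2: the coefficient of w^2 in 4·√(1 + w) is -1/2 and in -2·cos(3w) is 9.
Lower-order terms cancel with the polynomial part, so the numerator is (17/2)·w^2 + o(w^2), and the limit is (17/2)/(-1) = -17/2.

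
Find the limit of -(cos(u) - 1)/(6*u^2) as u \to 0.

1/12

Direct substitution gives 0/0.
Apply L'Hôpital: lim (-sin(u))/(-12*u), still 0/0.
After 2 applications of L'Hôpital's rule the quotient is (-cos(u))/(-12); substituting u = 0 gives 1/12.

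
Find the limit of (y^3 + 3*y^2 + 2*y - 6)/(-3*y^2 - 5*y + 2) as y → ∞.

-∞

The numerator has higher degree (3 > 2); the quotient behaves like (1/(-3))·y^1 for large |y|.
As y → +∞ this diverges to -∞.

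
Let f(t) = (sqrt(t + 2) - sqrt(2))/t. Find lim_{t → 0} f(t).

A 0/0 form; rationalise with √(2 + t) + √2. This collapses the numerator to t, leaving 1/(√(2 + t) + √2) → 1/(2√2) = √(2)/4.

√(2)/4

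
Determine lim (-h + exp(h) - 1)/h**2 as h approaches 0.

1/2

Direct substitution gives 0/0.
Apply L'Hôpital: lim (e^(h) - 1)/(2*h), still 0/0.
After 2 applications of L'Hôpital's rule the quotient is (e^(h))/(2); substituting h = 0 gives 1/2.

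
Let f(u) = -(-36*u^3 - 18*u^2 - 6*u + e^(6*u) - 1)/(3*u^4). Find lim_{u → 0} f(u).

Direct substitution gives 0/0.
Apply L'Hôpital: lim (-108*u^2 - 36*u + 6*e^(6*u) - 6)/(-12*u^3), still 0/0.
Apply L'Hôpital: lim (-216*u + 36*e^(6*u) - 36)/(-36*u^2), still 0/0.
Apply L'Hôpital: lim (216*e^(6*u) - 216)/(-72*u), still 0/0.
After 4 applications of L'Hôpital's rule the quotient is (1296*e^(6*u))/(-72); substituting u = 0 gives -18.

-18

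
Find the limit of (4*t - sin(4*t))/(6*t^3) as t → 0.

16/9

Direct substitution gives 0/0.
Apply L'Hôpital: lim (4 - 4*cos(4*t))/(18*t^2), still 0/0.
Apply L'Hôpital: lim (16*sin(4*t))/(36*t), still 0/0.
After 3 applications of L'Hôpital's rule the quotient is (64*cos(4*t))/(36); substituting t = 0 gives 16/9.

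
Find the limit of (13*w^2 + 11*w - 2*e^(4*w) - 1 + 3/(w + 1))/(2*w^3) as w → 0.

Substitution gives 0/0 (the numerator vanishes to order 3).
Expand each term to order w^3: the coefficient of w^3 in -2·e^(4w) is -64/3 and in 3·1/(1 + w) is -3.
Lower-order terms cancel with the polynomial part, so the numerator is (-73/3)·w^3 + o(w^3), and the limit is (-73/3)/(2) = -73/6.

-73/6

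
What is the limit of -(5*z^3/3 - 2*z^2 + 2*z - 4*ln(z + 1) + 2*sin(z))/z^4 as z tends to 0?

Substitution gives 0/0 (the numerator vanishes to order 4).
Expand each term to order z^4: the coefficient of z^4 in 2·sin(z) is 0 and in -4·ln(1 + z) is 1.
Lower-order terms cancel with the polynomial part, so the numerator is (1)·z^4 + o(z^4), and the limit is (1)/(-1) = -1.

-1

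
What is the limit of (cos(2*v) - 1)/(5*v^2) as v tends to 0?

-2/5

Direct substitution gives 0/0.
Apply L'Hôpital: lim (-2*sin(2*v))/(10*v), still 0/0.
After 2 applications of L'Hôpital's rule the quotient is (-4*cos(2*v))/(10); substituting v = 0 gives -2/5.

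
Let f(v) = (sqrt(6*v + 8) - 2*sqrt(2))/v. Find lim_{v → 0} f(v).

3*√(2)/4

A 0/0 form; rationalise with √(8 + 6v) + √8. This collapses the numerator to 6v, leaving 6/(√(8 + 6v) + √8) → 6/(2√8) = 3*√(2)/4.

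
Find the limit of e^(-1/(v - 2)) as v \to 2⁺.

0

As v → 2⁺, -1/(v - 2) → −∞, so e^(-1/(v - 2)) → 0.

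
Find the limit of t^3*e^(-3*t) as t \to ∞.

Write as t^3/e^{3t}, an ∞/∞ form.
Exponential growth dominates any polynomial, so repeated L'Hôpital (or the standard result) gives 0.

0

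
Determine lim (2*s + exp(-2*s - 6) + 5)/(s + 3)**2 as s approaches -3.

2

Direct substitution gives 0/0.
Apply L'Hôpital: lim (2 - 2*e^(-2*s - 6))/(2*s + 6), still 0/0.
After 2 applications of L'Hôpital's rule the quotient is (4*e^(-2*s - 6))/(2); substituting s = -3 gives 2.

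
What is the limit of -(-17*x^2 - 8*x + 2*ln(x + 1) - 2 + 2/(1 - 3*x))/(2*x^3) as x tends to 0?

Substitution gives 0/0; apply L'Hôpital's rule 3 times.
After differentiating numerator and denominator 3 times the quotient is (324/(3*x - 1)^4 + 4/(x + 1)^3)/(-12); at x = 0 this is -82/3.

-82/3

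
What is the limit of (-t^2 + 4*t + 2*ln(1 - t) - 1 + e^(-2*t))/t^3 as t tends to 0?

-2

Substitution gives 0/0; apply L'Hôpital's rule 3 times.
After differentiating numerator and denominator 3 times the quotient is (-8*e^(-2*t) + 4/(t - 1)^3)/(6); at t = 0 this is -2.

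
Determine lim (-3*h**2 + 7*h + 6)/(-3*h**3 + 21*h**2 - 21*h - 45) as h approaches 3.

-11/24

Since h = 3 makes numerator and denominator zero, (h - 3) divides both.
Cancelling it gives (-3*h - 2)/(-3*h^2 + 12*h + 15); now plug in h = 3 to get -11/24.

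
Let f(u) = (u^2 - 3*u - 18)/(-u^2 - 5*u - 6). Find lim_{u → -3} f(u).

-9

At u = -3 both the top and bottom vanish — a removable singularity. Factoring out (u + 3) from each leaves (u - 6)/(-u - 2), which at u = -3 equals -9.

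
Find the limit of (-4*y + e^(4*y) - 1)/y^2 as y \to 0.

8

Direct substitution gives 0/0.
Apply L'Hôpital: lim (4*e^(4*y) - 4)/(2*y), still 0/0.
After 2 applications of L'Hôpital's rule the quotient is (16*e^(4*y))/(2); substituting y = 0 gives 8.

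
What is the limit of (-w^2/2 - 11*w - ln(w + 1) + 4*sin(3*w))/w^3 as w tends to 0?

Substitution gives 0/0; apply L'Hôpital's rule 3 times.
After differentiating numerator and denominator 3 times the quotient is (-108*cos(3*w) - 2/(w + 1)^3)/(6); at w = 0 this is -55/3.

-55/3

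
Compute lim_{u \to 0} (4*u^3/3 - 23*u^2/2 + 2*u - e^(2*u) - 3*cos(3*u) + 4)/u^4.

-259/24

Substitution gives 0/0; apply L'Hôpital's rule 4 times.
After differentiating numerator and denominator 4 times the quotient is (-16*e^(2*u) - 243*cos(3*u))/(24); at u = 0 this is -259/24.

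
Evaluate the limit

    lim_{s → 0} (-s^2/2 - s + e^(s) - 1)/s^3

1/6

Direct substitution gives 0/0.
Apply L'Hôpital: lim (-s + e^(s) - 1)/(3*s^2), still 0/0.
Apply L'Hôpital: lim (e^(s) - 1)/(6*s), still 0/0.
After 3 applications of L'Hôpital's rule the quotient is (e^(s))/(6); substituting s = 0 gives 1/6.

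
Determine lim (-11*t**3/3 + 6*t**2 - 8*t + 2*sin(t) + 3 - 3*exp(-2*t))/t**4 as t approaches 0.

Substitution gives 0/0; apply L'Hôpital's rule 4 times.
After differentiating numerator and denominator 4 times the quotient is (2*sin(t) - 48*e^(-2*t))/(24); at t = 0 this is -2.

-2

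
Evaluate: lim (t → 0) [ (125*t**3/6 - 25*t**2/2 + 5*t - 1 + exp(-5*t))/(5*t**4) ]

Direct substitution gives 0/0.
Apply L'Hôpital: lim (125*t^2/2 - 25*t + 5 - 5*e^(-5*t))/(20*t^3), still 0/0.
Apply L'Hôpital: lim (125*t - 25 + 25*e^(-5*t))/(60*t^2), still 0/0.
Apply L'Hôpital: lim (125 - 125*e^(-5*t))/(120*t), still 0/0.
After 4 applications of L'Hôpital's rule the quotient is (625*e^(-5*t))/(120); substituting t = 0 gives 125/24.

125/24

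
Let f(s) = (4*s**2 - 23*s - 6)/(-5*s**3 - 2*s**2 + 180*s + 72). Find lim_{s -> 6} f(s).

-25/384

At s = 6 both the top and bottom vanish — a removable singularity. Factoring out (s - 6) from each leaves (4*s + 1)/(-5*s^2 - 32*s - 12), which at s = 6 equals -25/384.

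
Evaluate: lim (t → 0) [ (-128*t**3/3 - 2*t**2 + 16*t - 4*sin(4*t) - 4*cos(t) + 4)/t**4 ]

Substitution gives 0/0; apply L'Hôpital's rule 4 times.
After differentiating numerator and denominator 4 times the quotient is (-1024*sin(4*t) - 4*cos(t))/(24); at t = 0 this is -1/6.

-1/6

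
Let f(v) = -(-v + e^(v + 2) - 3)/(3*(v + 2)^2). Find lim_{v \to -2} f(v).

-1/6

Direct substitution gives 0/0.
Apply L'Hôpital: lim (e^(v + 2) - 1)/(-6*v - 12), still 0/0.
After 2 applications of L'Hôpital's rule the quotient is (e^(v + 2))/(-6); substituting v = -2 gives -1/6.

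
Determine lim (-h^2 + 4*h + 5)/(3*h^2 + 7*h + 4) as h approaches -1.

6

Direct substitution gives 0/0, so factor. Both numerator and denominator have (h + 1) as a factor.
After cancelling, the expression reduces to (5 - h)/(3*h + 4).
Substituting h = -1 gives 6.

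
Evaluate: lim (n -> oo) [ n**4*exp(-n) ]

Write as n^4/e^{1n}, an ∞/∞ form.
Exponential growth dominates any polynomial, so repeated L'Hôpital (or the standard result) gives 0.

0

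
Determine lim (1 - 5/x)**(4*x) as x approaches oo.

e^(-20)

Let L be the limit and take ln: ln L = lim (4x)·ln(1 - 5/x) = lim (4x)·(-5/x + O(1/x²)) = -20.
Hence L = e^(-20).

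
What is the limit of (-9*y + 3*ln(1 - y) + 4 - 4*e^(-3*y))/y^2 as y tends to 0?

Substitution gives 0/0; apply L'Hôpital's rule 2 times.
After differentiating numerator and denominator 2 times the quotient is (-36*e^(-3*y) - 3/(y - 1)^2)/(2); at y = 0 this is -39/2.

-39/2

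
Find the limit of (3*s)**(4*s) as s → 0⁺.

Base → 0⁺ and exponent → 0⁺: a 0^0 form.
Take logs: 4s·ln(3s). This is 0·(−∞); rewriting as ln(3s)/(1/(4s)) and applying L'Hôpital gives 0.
Hence the limit is e^0 = 1.

1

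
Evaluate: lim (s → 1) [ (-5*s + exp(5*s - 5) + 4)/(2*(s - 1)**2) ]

Direct substitution gives 0/0.
Apply L'Hôpital: lim (5*e^(5*s - 5) - 5)/(4*s - 4), still 0/0.
After 2 applications of L'Hôpital's rule the quotient is (25*e^(5*s - 5))/(4); substituting s = 1 gives 25/4.

25/4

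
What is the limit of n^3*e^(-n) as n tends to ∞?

0

Write as n^3/e^{1n}, an ∞/∞ form.
Exponential growth dominates any polynomial, so repeated L'Hôpital (or the standard result) gives 0.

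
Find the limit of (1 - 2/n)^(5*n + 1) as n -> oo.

Write it as [(1 - 2/n)^n]^(5) · (1 - 2/n)^(1). The bracketed term tends to e^(-2) and the second factor to 1, so the limit is e^(-10).

e^(-10)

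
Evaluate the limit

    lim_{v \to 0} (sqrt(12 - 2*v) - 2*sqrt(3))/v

Substitution gives 0/0. Multiply numerator and denominator by the conjugate √(12 - 2v) + √12.
The numerator becomes (12 - 2v) − 12 = -2v, so the expression simplifies to -2/(√(12 - 2v) + √12).
Letting v → 0 gives -2/(2√12) = -√(3)/6.

-√(3)/6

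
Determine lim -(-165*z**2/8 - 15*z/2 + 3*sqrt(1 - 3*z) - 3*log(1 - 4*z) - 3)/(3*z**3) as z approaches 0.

-943/48

Substitution gives 0/0; apply L'Hôpital's rule 3 times.
After differentiating numerator and denominator 3 times the quotient is (-384/(4*z - 1)^3 - 243/(8*(1 - 3*z)^(5/2)))/(-18); at z = 0 this is -943/48.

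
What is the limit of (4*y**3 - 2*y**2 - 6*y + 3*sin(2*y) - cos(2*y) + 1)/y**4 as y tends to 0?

-2/3

Substitution gives 0/0 (the numerator vanishes to order 4).
Expand each term to order y^4: the coefficient of y^4 in 3·sin(2y) is 0 and in −cos(2y) is -2/3.
Lower-order terms cancel with the polynomial part, so the numerator is (-2/3)·y^4 + o(y^4), and the limit is (-2/3)/(1) = -2/3.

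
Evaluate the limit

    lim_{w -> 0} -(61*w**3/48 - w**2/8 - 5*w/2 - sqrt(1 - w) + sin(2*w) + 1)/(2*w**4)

-5/256

Substitution gives 0/0 (the numerator vanishes to order 4).
Expand each term to order w^4: the coefficient of w^4 in sin(2w) is 0 and in −√(1 - w) is 5/128.
Lower-order terms cancel with the polynomial part, so the numerator is (5/128)·w^4 + o(w^4), and the limit is (5/128)/(-2) = -5/256.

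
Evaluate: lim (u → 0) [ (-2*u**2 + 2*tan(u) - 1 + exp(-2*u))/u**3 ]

-2/3

Substitution gives 0/0; apply L'Hôpital's rule 3 times.
After differentiating numerator and denominator 3 times the quotient is (12*tan(u)^2/cos(u)^2 + 4/cos(u)^2 - 8*e^(-2*u))/(6); at u = 0 this is -2/3.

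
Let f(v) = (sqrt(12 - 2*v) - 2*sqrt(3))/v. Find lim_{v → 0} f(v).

-√(3)/6

A 0/0 form; rationalise with √(12 - 2v) + √12. This collapses the numerator to -2v, leaving -2/(√(12 - 2v) + √12) → -2/(2√12) = -√(3)/6.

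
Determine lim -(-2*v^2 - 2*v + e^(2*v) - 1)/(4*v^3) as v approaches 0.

-1/3

Direct substitution gives 0/0.
Apply L'Hôpital: lim (-4*v + 2*e^(2*v) - 2)/(-12*v^2), still 0/0.
Apply L'Hôpital: lim (4*e^(2*v) - 4)/(-24*v), still 0/0.
After 3 applications of L'Hôpital's rule the quotient is (8*e^(2*v))/(-24); substituting v = 0 gives -1/3.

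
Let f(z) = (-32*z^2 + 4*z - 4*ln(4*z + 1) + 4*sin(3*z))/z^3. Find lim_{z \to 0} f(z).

Substitution gives 0/0; apply L'Hôpital's rule 3 times.
After differentiating numerator and denominator 3 times the quotient is (-108*cos(3*z) - 512/(4*z + 1)^3)/(6); at z = 0 this is -310/3.

-310/3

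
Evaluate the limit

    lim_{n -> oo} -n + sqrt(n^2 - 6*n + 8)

-3

An ∞ − ∞ form. Rationalising with the conjugate, the difference becomes (-6n + 8) / (√(n^2 - 6*n + 8) + n).
For large n the denominator behaves like 2·n, so the quotient tends to -6/2 = -3.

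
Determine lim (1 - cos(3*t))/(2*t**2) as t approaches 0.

Substitution gives 0/0.
Use (1 − cos u)/u² → 1/2 with u = 3t: the limit is 3²/(2·2) = 9/4.

9/4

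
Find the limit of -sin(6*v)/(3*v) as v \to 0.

Substitution gives 0/0.
Write it as (6/(-3))·sin(6v)/(6v); since sin(u)/u → 1, the limit is -2.

-2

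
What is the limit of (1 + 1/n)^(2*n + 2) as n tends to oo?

The base → 1 and the exponent → ∞: a 1^∞ form.
Take logarithms: (2n + 2)·ln(1 + 1/n). Since ln(1+u) ~ u for small u, this behaves like (2n)·(1/n) → 2.
So the limit is e^(2).

e^(2)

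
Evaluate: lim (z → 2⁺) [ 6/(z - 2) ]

As z → 2⁺, (z - 2) → 0⁺, so (z - 2)^1 → 0⁺ and 6/(z - 2)^1 → ∞.

∞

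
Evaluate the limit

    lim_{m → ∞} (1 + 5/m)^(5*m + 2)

Write it as [(1 + 5/m)^m]^(5) · (1 + 5/m)^(2). The bracketed term tends to e^(5) and the second factor to 1, so the limit is e^(25).

e^(25)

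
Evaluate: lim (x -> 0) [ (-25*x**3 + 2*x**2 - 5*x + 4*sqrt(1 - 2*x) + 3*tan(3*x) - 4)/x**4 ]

-5/2

Substitution gives 0/0; apply L'Hôpital's rule 4 times.
After differentiating numerator and denominator 4 times the quotient is (5832*tan(3*x)^3/cos(3*x)^2 + 3888*tan(3*x)/cos(3*x)^2 - 60/(1 - 2*x)^(7/2))/(24); at x = 0 this is -5/2.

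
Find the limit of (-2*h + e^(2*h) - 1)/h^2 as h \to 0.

2

Direct substitution gives 0/0.
Apply L'Hôpital: lim (2*e^(2*h) - 2)/(2*h), still 0/0.
After 2 applications of L'Hôpital's rule the quotient is (4*e^(2*h))/(2); substituting h = 0 gives 2.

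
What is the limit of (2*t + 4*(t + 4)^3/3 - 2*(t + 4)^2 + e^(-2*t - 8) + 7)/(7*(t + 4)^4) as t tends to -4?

2/21

Direct substitution gives 0/0.
Apply L'Hôpital: lim (-4*t + 4*(t + 4)^2 - 2*e^(-2*t - 8) - 14)/(28*(t + 4)^3), still 0/0.
Apply L'Hôpital: lim (8*t + 4*e^(-2*t - 8) + 28)/(84*(t + 4)^2), still 0/0.
Apply L'Hôpital: lim (8 - 8*e^(-2*t - 8))/(168*t + 672), still 0/0.
After 4 applications of L'Hôpital's rule the quotient is (16*e^(-2*t - 8))/(168); substituting t = -4 gives 2/21.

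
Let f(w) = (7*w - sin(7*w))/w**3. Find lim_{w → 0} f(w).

343/6

Direct substitution gives 0/0.
Apply L'Hôpital: lim (7 - 7*cos(7*w))/(3*w^2), still 0/0.
Apply L'Hôpital: lim (49*sin(7*w))/(6*w), still 0/0.
After 3 applications of L'Hôpital's rule the quotient is (343*cos(7*w))/(6); substituting w = 0 gives 343/6.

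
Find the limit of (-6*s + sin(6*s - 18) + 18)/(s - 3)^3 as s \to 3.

-36

Direct substitution gives 0/0.
Apply L'Hôpital: lim (6*cos(6*s - 18) - 6)/(3*(s - 3)^2), still 0/0.
Apply L'Hôpital: lim (-36*sin(6*s - 18))/(6*s - 18), still 0/0.
After 3 applications of L'Hôpital's rule the quotient is (-216*cos(6*s - 18))/(6); substituting s = 3 gives -36.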